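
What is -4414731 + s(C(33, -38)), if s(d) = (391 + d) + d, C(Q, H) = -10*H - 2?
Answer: -4413584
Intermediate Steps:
C(Q, H) = -2 - 10*H
s(d) = 391 + 2*d
-4414731 + s(C(33, -38)) = -4414731 + (391 + 2*(-2 - 10*(-38))) = -4414731 + (391 + 2*(-2 + 380)) = -4414731 + (391 + 2*378) = -4414731 + (391 + 756) = -4414731 + 1147 = -4413584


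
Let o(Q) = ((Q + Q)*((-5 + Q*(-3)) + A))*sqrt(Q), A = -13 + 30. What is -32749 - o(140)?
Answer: -32749 + 228480*sqrt(35) ≈ 1.3190e+6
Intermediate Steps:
A = 17
o(Q) = 2*Q**(3/2)*(12 - 3*Q) (o(Q) = ((Q + Q)*((-5 + Q*(-3)) + 17))*sqrt(Q) = ((2*Q)*((-5 - 3*Q) + 17))*sqrt(Q) = ((2*Q)*(12 - 3*Q))*sqrt(Q) = (2*Q*(12 - 3*Q))*sqrt(Q) = 2*Q**(3/2)*(12 - 3*Q))
-32749 - o(140) = -32749 - 6*140**(3/2)*(4 - 1*140) = -32749 - 6*280*sqrt(35)*(4 - 140) = -32749 - 6*280*sqrt(35)*(-136) = -32749 - (-228480)*sqrt(35) = -32749 + 228480*sqrt(35)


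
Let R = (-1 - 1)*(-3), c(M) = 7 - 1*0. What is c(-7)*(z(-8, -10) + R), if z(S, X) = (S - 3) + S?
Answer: -91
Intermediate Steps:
z(S, X) = -3 + 2*S (z(S, X) = (-3 + S) + S = -3 + 2*S)
c(M) = 7 (c(M) = 7 + 0 = 7)
R = 6 (R = -2*(-3) = 6)
c(-7)*(z(-8, -10) + R) = 7*((-3 + 2*(-8)) + 6) = 7*((-3 - 16) + 6) = 7*(-19 + 6) = 7*(-13) = -91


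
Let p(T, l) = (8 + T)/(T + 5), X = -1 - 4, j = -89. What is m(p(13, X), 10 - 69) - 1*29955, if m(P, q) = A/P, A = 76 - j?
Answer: -208695/7 ≈ -29814.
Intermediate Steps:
X = -5
p(T, l) = (8 + T)/(5 + T)
A = 165 (A = 76 - 1*(-89) = 76 + 89 = 165)
m(P, q) = 165/P
m(p(13, X), 10 - 69) - 1*29955 = 165/(((8 + 13)/(5 + 13))) - 1*29955 = 165/((21/18)) - 29955 = 165/(((1/18)*21)) - 29955 = 165/(7/6) - 29955 = 165*(6/7) - 29955 = 990/7 - 29955 = -208695/7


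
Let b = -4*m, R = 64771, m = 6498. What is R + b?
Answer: 38779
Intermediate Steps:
b = -25992 (b = -4*6498 = -25992)
R + b = 64771 - 25992 = 38779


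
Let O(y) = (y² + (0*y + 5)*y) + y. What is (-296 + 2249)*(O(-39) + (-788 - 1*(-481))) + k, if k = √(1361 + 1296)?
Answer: 1913940 + √2657 ≈ 1.9140e+6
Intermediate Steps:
O(y) = y² + 6*y (O(y) = (y² + (0 + 5)*y) + y = (y² + 5*y) + y = y² + 6*y)
k = √2657 ≈ 51.546
(-296 + 2249)*(O(-39) + (-788 - 1*(-481))) + k = (-296 + 2249)*(-39*(6 - 39) + (-788 - 1*(-481))) + √2657 = 1953*(-39*(-33) + (-788 + 481)) + √2657 = 1953*(1287 - 307) + √2657 = 1953*980 + √2657 = 1913940 + √2657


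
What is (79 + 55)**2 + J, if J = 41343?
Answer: 59299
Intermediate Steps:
(79 + 55)**2 + J = (79 + 55)**2 + 41343 = 134**2 + 41343 = 17956 + 41343 = 59299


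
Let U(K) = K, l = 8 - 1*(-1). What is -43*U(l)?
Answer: -387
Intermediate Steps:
l = 9 (l = 8 + 1 = 9)
-43*U(l) = -43*9 = -387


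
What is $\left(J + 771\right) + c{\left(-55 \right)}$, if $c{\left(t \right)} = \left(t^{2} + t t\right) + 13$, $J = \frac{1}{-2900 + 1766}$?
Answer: $\frac{7749755}{1134} \approx 6834.0$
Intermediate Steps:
$J = - \frac{1}{1134}$ ($J = \frac{1}{-1134} = - \frac{1}{1134} \approx -0.00088183$)
$c{\left(t \right)} = 13 + 2 t^{2}$ ($c{\left(t \right)} = \left(t^{2} + t^{2}\right) + 13 = 2 t^{2} + 13 = 13 + 2 t^{2}$)
$\left(J + 771\right) + c{\left(-55 \right)} = \left(- \frac{1}{1134} + 771\right) + \left(13 + 2 \left(-55\right)^{2}\right) = \frac{874313}{1134} + \left(13 + 2 \cdot 3025\right) = \frac{874313}{1134} + \left(13 + 6050\right) = \frac{874313}{1134} + 6063 = \frac{7749755}{1134}$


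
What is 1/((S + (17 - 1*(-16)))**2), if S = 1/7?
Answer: 49/53824 ≈ 0.00091037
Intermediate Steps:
S = 1/7 ≈ 0.14286
1/((S + (17 - 1*(-16)))**2) = 1/((1/7 + (17 - 1*(-16)))**2) = 1/((1/7 + (17 + 16))**2) = 1/((1/7 + 33)**2) = 1/((232/7)**2) = 1/(53824/49) = 49/53824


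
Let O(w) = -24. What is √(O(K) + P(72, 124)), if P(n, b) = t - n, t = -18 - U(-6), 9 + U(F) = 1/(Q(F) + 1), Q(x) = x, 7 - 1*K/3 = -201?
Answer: 2*I*√655/5 ≈ 10.237*I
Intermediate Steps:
K = 624 (K = 21 - 3*(-201) = 21 + 603 = 624)
U(F) = -9 + 1/(1 + F) (U(F) = -9 + 1/(F + 1) = -9 + 1/(1 + F))
t = -44/5 (t = -18 - (-8 - 9*(-6))/(1 - 6) = -18 - (-8 + 54)/(-5) = -18 - (-1)*46/5 = -18 - 1*(-46/5) = -18 + 46/5 = -44/5 ≈ -8.8000)
P(n, b) = -44/5 - n
√(O(K) + P(72, 124)) = √(-24 + (-44/5 - 1*72)) = √(-24 + (-44/5 - 72)) = √(-24 - 404/5) = √(-524/5) = 2*I*√655/5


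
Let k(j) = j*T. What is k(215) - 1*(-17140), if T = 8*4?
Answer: 24020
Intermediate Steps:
T = 32
k(j) = 32*j (k(j) = j*32 = 32*j)
k(215) - 1*(-17140) = 32*215 - 1*(-17140) = 6880 + 17140 = 24020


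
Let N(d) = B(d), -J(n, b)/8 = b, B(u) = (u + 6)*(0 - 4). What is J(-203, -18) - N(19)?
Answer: 244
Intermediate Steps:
B(u) = -24 - 4*u (B(u) = (6 + u)*(-4) = -24 - 4*u)
J(n, b) = -8*b
N(d) = -24 - 4*d
J(-203, -18) - N(19) = -8*(-18) - (-24 - 4*19) = 144 - (-24 - 76) = 144 - 1*(-100) = 144 + 100 = 244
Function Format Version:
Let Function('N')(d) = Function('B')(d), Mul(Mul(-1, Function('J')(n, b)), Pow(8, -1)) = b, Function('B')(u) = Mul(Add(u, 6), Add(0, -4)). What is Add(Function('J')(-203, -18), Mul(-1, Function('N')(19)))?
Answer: 244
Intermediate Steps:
Function('B')(u) = Add(-24, Mul(-4, u)) (Function('B')(u) = Mul(Add(6, u), -4) = Add(-24, Mul(-4, u)))
Function('J')(n, b) = Mul(-8, b)
Function('N')(d) = Add(-24, Mul(-4, d))
Add(Function('J')(-203, -18), Mul(-1, Function('N')(19))) = Add(Mul(-8, -18), Mul(-1, Add(-24, Mul(-4, 19)))) = Add(144, Mul(-1, Add(-24, -76))) = Add(144, Mul(-1, -100)) = Add(144, 100) = 244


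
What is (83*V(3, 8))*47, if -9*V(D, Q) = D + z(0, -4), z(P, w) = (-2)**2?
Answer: -27307/9 ≈ -3034.1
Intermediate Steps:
z(P, w) = 4
V(D, Q) = -4/9 - D/9 (V(D, Q) = -(D + 4)/9 = -(4 + D)/9 = -4/9 - D/9)
(83*V(3, 8))*47 = (83*(-4/9 - 1/9*3))*47 = (83*(-4/9 - 1/3))*47 = (83*(-7/9))*47 = -581/9*47 = -27307/9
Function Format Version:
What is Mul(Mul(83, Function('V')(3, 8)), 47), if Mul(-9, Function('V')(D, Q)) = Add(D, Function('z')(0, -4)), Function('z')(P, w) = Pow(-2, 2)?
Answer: Rational(-27307, 9) ≈ -3034.1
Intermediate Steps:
Function('z')(P, w) = 4
Function('V')(D, Q) = Add(Rational(-4, 9), Mul(Rational(-1, 9), D)) (Function('V')(D, Q) = Mul(Rational(-1, 9), Add(D, 4)) = Mul(Rational(-1, 9), Add(4, D)) = Add(Rational(-4, 9), Mul(Rational(-1, 9), D)))
Mul(Mul(83, Function('V')(3, 8)), 47) = Mul(Mul(83, Add(Rational(-4, 9), Mul(Rational(-1, 9), 3))), 47) = Mul(Mul(83, Add(Rational(-4, 9), Rational(-1, 3))), 47) = Mul(Mul(83, Rational(-7, 9)), 47) = Mul(Rational(-581, 9), 47) = Rational(-27307, 9)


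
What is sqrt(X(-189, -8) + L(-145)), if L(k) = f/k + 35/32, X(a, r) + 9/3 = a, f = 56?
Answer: I*sqrt(257403130)/1160 ≈ 13.831*I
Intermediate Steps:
X(a, r) = -3 + a
L(k) = 35/32 + 56/k (L(k) = 56/k + 35/32 = 35/32 + 56/k)
sqrt(X(-189, -8) + L(-145)) = sqrt((-3 - 189) + (35/32 + 56/(-145))) = sqrt(-192 + (35/32 + 56*(-1/145))) = sqrt(-192 + (35/32 - 56/145)) = sqrt(-192 + 3283/4640) = sqrt(-887597/4640) = I*sqrt(257403130)/1160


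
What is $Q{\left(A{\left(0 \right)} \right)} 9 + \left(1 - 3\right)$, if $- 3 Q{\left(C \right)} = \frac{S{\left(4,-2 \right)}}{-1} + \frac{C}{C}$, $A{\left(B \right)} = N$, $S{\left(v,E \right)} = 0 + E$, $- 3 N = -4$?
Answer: $-11$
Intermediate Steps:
$N = \frac{4}{3}$ ($N = \left(- \frac{1}{3}\right) \left(-4\right) = \frac{4}{3} \approx 1.3333$)
$S{\left(v,E \right)} = E$
$A{\left(B \right)} = \frac{4}{3}$
$Q{\left(C \right)} = -1$ ($Q{\left(C \right)} = - \frac{- \frac{2}{-1} + \frac{C}{C}}{3} = - \frac{\left(-2\right) \left(-1\right) + 1}{3} = - \frac{2 + 1}{3} = \left(- \frac{1}{3}\right) 3 = -1$)
$Q{\left(A{\left(0 \right)} \right)} 9 + \left(1 - 3\right) = \left(-1\right) 9 + \left(1 - 3\right) = -9 + \left(1 - 3\right) = -9 - 2 = -11$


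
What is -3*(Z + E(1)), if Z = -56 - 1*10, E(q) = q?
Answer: 195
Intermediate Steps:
Z = -66 (Z = -56 - 10 = -66)
-3*(Z + E(1)) = -3*(-66 + 1) = -3*(-65) = 195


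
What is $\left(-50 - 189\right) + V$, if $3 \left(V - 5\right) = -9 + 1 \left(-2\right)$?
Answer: $- \frac{713}{3} \approx -237.67$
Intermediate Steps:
$V = \frac{4}{3}$ ($V = 5 + \frac{-9 + 1 \left(-2\right)}{3} = 5 + \frac{-9 - 2}{3} = 5 + \frac{1}{3} \left(-11\right) = 5 - \frac{11}{3} = \frac{4}{3} \approx 1.3333$)
$\left(-50 - 189\right) + V = \left(-50 - 189\right) + \frac{4}{3} = -239 + \frac{4}{3} = - \frac{713}{3}$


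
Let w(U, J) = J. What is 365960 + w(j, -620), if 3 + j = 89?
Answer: 365340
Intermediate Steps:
j = 86 (j = -3 + 89 = 86)
365960 + w(j, -620) = 365960 - 620 = 365340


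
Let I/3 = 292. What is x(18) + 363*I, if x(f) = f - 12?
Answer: 317994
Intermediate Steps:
x(f) = -12 + f
I = 876 (I = 3*292 = 876)
x(18) + 363*I = (-12 + 18) + 363*876 = 6 + 317988 = 317994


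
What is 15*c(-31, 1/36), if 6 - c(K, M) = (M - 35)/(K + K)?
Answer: 60665/744 ≈ 81.539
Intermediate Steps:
c(K, M) = 6 - (-35 + M)/(2*K) (c(K, M) = 6 - (M - 35)/(K + K) = 6 - (-35 + M)/(2*K))
15*c(-31, 1/36) = 15*((½)*(35 - 1/36 + 12*(-31))/(-31)) = 15*((½)*(-1/31)*(35 - 1*1/36 - 372)) = 15*((½)*(-1/31)*(35 - 1/36 - 372)) = 15*((½)*(-1/31)*(-12133/36)) = 15*(12133/2232) = 60665/744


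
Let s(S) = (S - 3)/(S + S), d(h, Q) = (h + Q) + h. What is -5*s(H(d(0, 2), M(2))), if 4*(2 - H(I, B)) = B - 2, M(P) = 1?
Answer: ⅚ ≈ 0.83333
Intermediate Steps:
d(h, Q) = Q + 2*h (d(h, Q) = (Q + h) + h = Q + 2*h)
H(I, B) = 5/2 - B/4 (H(I, B) = 2 - (B - 2)/4 = 2 - (-2 + B)/4 = 2 + (½ - B/4) = 5/2 - B/4)
s(S) = (-3 + S)/(2*S) (s(S) = (-3 + S)/((2*S)) = (-3 + S)*(1/(2*S)) = (-3 + S)/(2*S))
-5*s(H(d(0, 2), M(2))) = -5*(-3 + (5/2 - ¼*1))/(2*(5/2 - ¼*1)) = -5*(-3 + (5/2 - ¼))/(2*(5/2 - ¼)) = -5*(-3 + 9/4)/(2*9/4) = -5*4*(-3)/(2*9*4) = -5*(-⅙) = ⅚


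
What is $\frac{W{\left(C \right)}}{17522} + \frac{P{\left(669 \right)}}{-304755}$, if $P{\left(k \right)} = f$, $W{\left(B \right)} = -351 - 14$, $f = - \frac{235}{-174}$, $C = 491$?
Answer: $- \frac{967955386}{46457278857} \approx -0.020835$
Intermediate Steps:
$f = \frac{235}{174}$ ($f = \left(-235\right) \left(- \frac{1}{174}\right) = \frac{235}{174} \approx 1.3506$)
$W{\left(B \right)} = -365$
$P{\left(k \right)} = \frac{235}{174}$
$\frac{W{\left(C \right)}}{17522} + \frac{P{\left(669 \right)}}{-304755} = - \frac{365}{17522} + \frac{235}{174 \left(-304755\right)} = \left(-365\right) \frac{1}{17522} + \frac{235}{174} \left(- \frac{1}{304755}\right) = - \frac{365}{17522} - \frac{47}{10605474} = - \frac{967955386}{46457278857}$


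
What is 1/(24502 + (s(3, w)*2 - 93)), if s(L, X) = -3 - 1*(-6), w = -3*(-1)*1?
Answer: 1/24415 ≈ 4.0958e-5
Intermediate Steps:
w = 3 (w = 3*1 = 3)
s(L, X) = 3 (s(L, X) = -3 + 6 = 3)
1/(24502 + (s(3, w)*2 - 93)) = 1/(24502 + (3*2 - 93)) = 1/(24502 + (6 - 93)) = 1/(24502 - 87) = 1/24415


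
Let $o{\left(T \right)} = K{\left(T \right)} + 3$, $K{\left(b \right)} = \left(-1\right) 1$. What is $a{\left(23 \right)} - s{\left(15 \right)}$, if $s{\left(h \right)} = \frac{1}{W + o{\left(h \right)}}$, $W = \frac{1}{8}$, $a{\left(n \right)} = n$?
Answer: $\frac{383}{17} \approx 22.529$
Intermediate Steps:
$K{\left(b \right)} = -1$
$o{\left(T \right)} = 2$ ($o{\left(T \right)} = -1 + 3 = 2$)
$W = \frac{1}{8} \approx 0.125$
$s{\left(h \right)} = \frac{8}{17}$ ($s{\left(h \right)} = \frac{1}{\frac{1}{8} + 2} = \frac{1}{\frac{17}{8}} = \frac{8}{17}$)
$a{\left(23 \right)} - s{\left(15 \right)} = 23 - \frac{8}{17} = \frac{383}{17}$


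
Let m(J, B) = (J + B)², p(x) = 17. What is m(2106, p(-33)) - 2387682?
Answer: 2119447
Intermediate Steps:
m(J, B) = (B + J)²
m(2106, p(-33)) - 2387682 = (17 + 2106)² - 2387682 = 2123² - 2387682 = 4507129 - 2387682 = 2119447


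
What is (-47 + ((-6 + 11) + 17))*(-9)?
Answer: 225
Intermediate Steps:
(-47 + ((-6 + 11) + 17))*(-9) = (-47 + (5 + 17))*(-9) = (-47 + 22)*(-9) = -25*(-9) = 225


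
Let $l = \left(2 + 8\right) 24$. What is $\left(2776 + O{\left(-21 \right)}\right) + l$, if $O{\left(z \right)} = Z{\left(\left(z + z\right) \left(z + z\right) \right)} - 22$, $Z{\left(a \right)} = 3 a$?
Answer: $8286$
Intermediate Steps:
$l = 240$ ($l = 10 \cdot 24 = 240$)
$O{\left(z \right)} = -22 + 12 z^{2}$ ($O{\left(z \right)} = 3 \left(z + z\right) \left(z + z\right) - 22 = 3 \cdot 2 z 2 z - 22 = 3 \cdot 4 z^{2} - 22 = 12 z^{2} - 22 = -22 + 12 z^{2}$)
$\left(2776 + O{\left(-21 \right)}\right) + l = \left(2776 - \left(22 - 12 \left(-21\right)^{2}\right)\right) + 240 = \left(2776 + \left(-22 + 12 \cdot 441\right)\right) + 240 = \left(2776 + \left(-22 + 5292\right)\right) + 240 = \left(2776 + 5270\right) + 240 = 8046 + 240 = 8286$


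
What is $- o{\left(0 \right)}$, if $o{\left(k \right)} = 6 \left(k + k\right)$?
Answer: $0$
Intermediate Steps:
$o{\left(k \right)} = 12 k$ ($o{\left(k \right)} = 6 \cdot 2 k = 12 k$)
$- o{\left(0 \right)} = - 12 \cdot 0 = \left(-1\right) 0 = 0$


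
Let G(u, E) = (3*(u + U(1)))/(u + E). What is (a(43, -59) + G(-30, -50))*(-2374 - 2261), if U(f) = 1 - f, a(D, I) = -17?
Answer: 588645/8 ≈ 73581.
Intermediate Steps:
G(u, E) = 3*u/(E + u) (G(u, E) = (3*(u + (1 - 1*1)))/(u + E) = (3*(u + (1 - 1)))/(E + u) = (3*(u + 0))/(E + u) = (3*u)/(E + u) = 3*u/(E + u))
(a(43, -59) + G(-30, -50))*(-2374 - 2261) = (-17 + 3*(-30)/(-50 - 30))*(-2374 - 2261) = (-17 + 3*(-30)/(-80))*(-4635) = (-17 + 3*(-30)*(-1/80))*(-4635) = (-17 + 9/8)*(-4635) = -127/8*(-4635) = 588645/8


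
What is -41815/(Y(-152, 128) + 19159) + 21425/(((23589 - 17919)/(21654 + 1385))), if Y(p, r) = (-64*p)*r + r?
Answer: 124831204057955/1433910114 ≈ 87057.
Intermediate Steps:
Y(p, r) = r - 64*p*r (Y(p, r) = -64*p*r + r = r - 64*p*r)
-41815/(Y(-152, 128) + 19159) + 21425/(((23589 - 17919)/(21654 + 1385))) = -41815/(128*(1 - 64*(-152)) + 19159) + 21425/(((23589 - 17919)/(21654 + 1385))) = -41815/(128*(1 + 9728) + 19159) + 21425/((5670/23039)) = -41815/(128*9729 + 19159) + 21425/((5670*(1/23039))) = -41815/(1245312 + 19159) + 21425/(5670/23039) = -41815/1264471 + 21425*(23039/5670) = -41815*1/1264471 + 98722115/1134 = -41815/1264471 + 98722115/1134 = 124831204057955/1433910114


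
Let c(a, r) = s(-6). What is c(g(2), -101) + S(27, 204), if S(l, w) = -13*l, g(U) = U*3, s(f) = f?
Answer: -357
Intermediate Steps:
g(U) = 3*U
c(a, r) = -6
c(g(2), -101) + S(27, 204) = -6 - 13*27 = -6 - 351 = -357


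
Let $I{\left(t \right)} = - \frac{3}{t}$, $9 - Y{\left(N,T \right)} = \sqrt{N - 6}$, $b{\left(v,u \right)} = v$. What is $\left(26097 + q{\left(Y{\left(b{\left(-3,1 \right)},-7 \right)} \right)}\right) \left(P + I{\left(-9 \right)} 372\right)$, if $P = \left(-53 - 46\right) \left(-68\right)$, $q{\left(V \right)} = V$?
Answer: $178982736 - 20568 i \approx 1.7898 \cdot 10^{8} - 20568.0 i$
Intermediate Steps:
$Y{\left(N,T \right)} = 9 - \sqrt{-6 + N}$ ($Y{\left(N,T \right)} = 9 - \sqrt{N - 6} = 9 - \sqrt{-6 + N}$)
$P = 6732$ ($P = \left(-99\right) \left(-68\right) = 6732$)
$\left(26097 + q{\left(Y{\left(b{\left(-3,1 \right)},-7 \right)} \right)}\right) \left(P + I{\left(-9 \right)} 372\right) = \left(26097 + \left(9 - \sqrt{-6 - 3}\right)\right) \left(6732 + - \frac{3}{-9} \cdot 372\right) = \left(26097 + \left(9 - \sqrt{-9}\right)\right) \left(6732 + \left(-3\right) \left(- \frac{1}{9}\right) 372\right) = \left(26097 + \left(9 - 3 i\right)\right) \left(6732 + \frac{1}{3} \cdot 372\right) = \left(26097 + \left(9 - 3 i\right)\right) \left(6732 + 124\right) = \left(26106 - 3 i\right) 6856 = 178982736 - 20568 i$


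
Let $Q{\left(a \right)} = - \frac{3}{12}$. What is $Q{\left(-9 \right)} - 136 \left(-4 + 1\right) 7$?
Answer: $\frac{11423}{4} \approx 2855.8$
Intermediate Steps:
$Q{\left(a \right)} = - \frac{1}{4}$ ($Q{\left(a \right)} = \left(-3\right) \frac{1}{12} = - \frac{1}{4}$)
$Q{\left(-9 \right)} - 136 \left(-4 + 1\right) 7 = - \frac{1}{4} - 136 \left(-4 + 1\right) 7 = - \frac{1}{4} - 136 \left(\left(-3\right) 7\right) = - \frac{1}{4} - -2856 = - \frac{1}{4} + 2856 = \frac{11423}{4}$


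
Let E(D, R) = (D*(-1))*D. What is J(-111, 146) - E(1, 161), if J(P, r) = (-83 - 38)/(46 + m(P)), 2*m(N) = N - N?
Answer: -75/46 ≈ -1.6304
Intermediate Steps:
m(N) = 0 (m(N) = (N - N)/2 = (½)*0 = 0)
J(P, r) = -121/46 (J(P, r) = (-83 - 38)/(46 + 0) = -121/46)
E(D, R) = -D² (E(D, R) = (-D)*D = -D²)
J(-111, 146) - E(1, 161) = -121/46 - (-1)*1² = -121/46 - (-1) = -121/46 - 1*(-1) = -121/46 + 1 = -75/46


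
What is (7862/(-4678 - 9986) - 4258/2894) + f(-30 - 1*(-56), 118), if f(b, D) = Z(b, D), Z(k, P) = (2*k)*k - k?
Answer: 14046771719/10609404 ≈ 1324.0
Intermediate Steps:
Z(k, P) = -k + 2*k² (Z(k, P) = 2*k² - k = -k + 2*k²)
f(b, D) = b*(-1 + 2*b)
(7862/(-4678 - 9986) - 4258/2894) + f(-30 - 1*(-56), 118) = (7862/(-4678 - 9986) - 4258/2894) + (-30 - 1*(-56))*(-1 + 2*(-30 - 1*(-56))) = (7862/(-14664) - 4258*1/2894) + (-30 + 56)*(-1 + 2*(-30 + 56)) = (7862*(-1/14664) - 2129/1447) + 26*(-1 + 2*26) = (-3931/7332 - 2129/1447) + 26*(-1 + 52) = -21297985/10609404 + 26*51 = -21297985/10609404 + 1326 = 14046771719/10609404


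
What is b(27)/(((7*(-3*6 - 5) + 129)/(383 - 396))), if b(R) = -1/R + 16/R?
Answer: 65/288 ≈ 0.22569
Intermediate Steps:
b(R) = 15/R
b(27)/(((7*(-3*6 - 5) + 129)/(383 - 396))) = (15/27)/(((7*(-3*6 - 5) + 129)/(383 - 396))) = (15*(1/27))/(((7*(-18 - 5) + 129)/(-13))) = 5/(9*(((7*(-23) + 129)*(-1/13)))) = 5/(9*(((-161 + 129)*(-1/13)))) = 5/(9*((-32*(-1/13)))) = 5/(9*(32/13)) = (5/9)*(13/32) = 65/288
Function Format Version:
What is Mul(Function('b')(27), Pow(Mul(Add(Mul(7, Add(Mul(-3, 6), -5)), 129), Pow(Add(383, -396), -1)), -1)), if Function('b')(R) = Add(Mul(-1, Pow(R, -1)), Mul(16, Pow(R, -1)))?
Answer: Rational(65, 288) ≈ 0.22569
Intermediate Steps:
Function('b')(R) = Mul(15, Pow(R, -1))
Mul(Function('b')(27), Pow(Mul(Add(Mul(7, Add(Mul(-3, 6), -5)), 129), Pow(Add(383, -396), -1)), -1)) = Mul(Mul(15, Pow(27, -1)), Pow(Mul(Add(Mul(7, Add(Mul(-3, 6), -5)), 129), Pow(Add(383, -396), -1)), -1)) = Mul(Mul(15, Rational(1, 27)), Pow(Mul(Add(Mul(7, Add(-18, -5)), 129), Pow(-13, -1)), -1)) = Mul(Rational(5, 9), Pow(Mul(Add(Mul(7, -23), 129), Rational(-1, 13)), -1)) = Mul(Rational(5, 9), Pow(Mul(Add(-161, 129), Rational(-1, 13)), -1)) = Mul(Rational(5, 9), Pow(Mul(-32, Rational(-1, 13)), -1)) = Mul(Rational(5, 9), Pow(Rational(32, 13), -1)) = Mul(Rational(5, 9), Rational(13, 32)) = Rational(65, 288)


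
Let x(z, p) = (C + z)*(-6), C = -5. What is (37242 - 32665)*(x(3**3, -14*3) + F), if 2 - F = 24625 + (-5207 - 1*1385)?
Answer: -83132051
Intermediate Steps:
x(z, p) = 30 - 6*z (x(z, p) = (-5 + z)*(-6) = 30 - 6*z)
F = -18031 (F = 2 - (24625 + (-5207 - 1*1385)) = 2 - (24625 + (-5207 - 1385)) = 2 - (24625 - 6592) = 2 - 1*18033 = 2 - 18033 = -18031)
(37242 - 32665)*(x(3**3, -14*3) + F) = (37242 - 32665)*((30 - 6*3**3) - 18031) = 4577*((30 - 6*27) - 18031) = 4577*((30 - 162) - 18031) = 4577*(-132 - 18031) = 4577*(-18163) = -83132051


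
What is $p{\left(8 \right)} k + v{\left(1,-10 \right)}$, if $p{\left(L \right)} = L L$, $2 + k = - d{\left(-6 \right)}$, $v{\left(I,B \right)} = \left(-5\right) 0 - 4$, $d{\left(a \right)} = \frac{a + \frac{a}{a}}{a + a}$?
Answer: $- \frac{476}{3} \approx -158.67$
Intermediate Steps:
$d{\left(a \right)} = \frac{1 + a}{2 a}$ ($d{\left(a \right)} = \frac{a + 1}{2 a} = \left(1 + a\right) \frac{1}{2 a} = \frac{1 + a}{2 a}$)
$v{\left(I,B \right)} = -4$ ($v{\left(I,B \right)} = 0 - 4 = -4$)
$k = - \frac{29}{12}$ ($k = -2 - \frac{1 - 6}{2 \left(-6\right)} = -2 - \frac{1}{2} \left(- \frac{1}{6}\right) \left(-5\right) = -2 - \frac{5}{12} = - \frac{29}{12} \approx -2.4167$)
$p{\left(L \right)} = L^{2}$
$p{\left(8 \right)} k + v{\left(1,-10 \right)} = 8^{2} \left(- \frac{29}{12}\right) - 4 = 64 \left(- \frac{29}{12}\right) - 4 = - \frac{464}{3} - 4 = - \frac{476}{3}$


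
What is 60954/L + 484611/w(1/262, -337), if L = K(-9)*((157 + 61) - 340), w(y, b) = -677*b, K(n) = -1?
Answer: 6982858344/13917089 ≈ 501.75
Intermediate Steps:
L = 122 (L = -((157 + 61) - 340) = -(218 - 340) = -1*(-122) = 122)
60954/L + 484611/w(1/262, -337) = 60954/122 + 484611/((-677*(-337))) = 60954*(1/122) + 484611/228149 = 30477/61 + 484611*(1/228149) = 30477/61 + 484611/228149 = 6982858344/13917089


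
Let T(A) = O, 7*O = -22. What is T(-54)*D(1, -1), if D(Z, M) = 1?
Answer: -22/7 ≈ -3.1429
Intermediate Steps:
O = -22/7 (O = (⅐)*(-22) = -22/7 ≈ -3.1429)
T(A) = -22/7
T(-54)*D(1, -1) = -22/7*1 = -22/7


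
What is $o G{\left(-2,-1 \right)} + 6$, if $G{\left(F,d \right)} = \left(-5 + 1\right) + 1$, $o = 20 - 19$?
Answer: $3$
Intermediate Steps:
$o = 1$ ($o = 20 - 19 = 1$)
$G{\left(F,d \right)} = -3$ ($G{\left(F,d \right)} = -4 + 1 = -3$)
$o G{\left(-2,-1 \right)} + 6 = 1 \left(-3\right) + 6 = -3 + 6 = 3$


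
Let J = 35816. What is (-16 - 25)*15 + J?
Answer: 35201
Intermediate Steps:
(-16 - 25)*15 + J = (-16 - 25)*15 + 35816 = -41*15 + 35816 = -615 + 35816 = 35201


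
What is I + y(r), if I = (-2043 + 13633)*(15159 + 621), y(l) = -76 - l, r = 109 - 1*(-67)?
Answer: 182889948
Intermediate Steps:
r = 176 (r = 109 + 67 = 176)
I = 182890200 (I = 11590*15780 = 182890200)
I + y(r) = 182890200 + (-76 - 1*176) = 182890200 + (-76 - 176) = 182890200 - 252 = 182889948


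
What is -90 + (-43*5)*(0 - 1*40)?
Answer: 8510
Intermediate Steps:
-90 + (-43*5)*(0 - 1*40) = -90 - 215*(0 - 40) = -90 - 215*(-40) = -90 + 8600 = 8510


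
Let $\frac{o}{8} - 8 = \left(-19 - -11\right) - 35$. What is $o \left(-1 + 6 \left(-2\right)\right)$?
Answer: $3640$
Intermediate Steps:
$o = -280$ ($o = 64 + 8 \left(\left(-19 - -11\right) - 35\right) = 64 + 8 \left(\left(-19 + 11\right) - 35\right) = 64 + 8 \left(-8 - 35\right) = 64 + 8 \left(-43\right) = 64 - 344 = -280$)
$o \left(-1 + 6 \left(-2\right)\right) = - 280 \left(-1 + 6 \left(-2\right)\right) = - 280 \left(-1 - 12\right) = \left(-280\right) \left(-13\right) = 3640$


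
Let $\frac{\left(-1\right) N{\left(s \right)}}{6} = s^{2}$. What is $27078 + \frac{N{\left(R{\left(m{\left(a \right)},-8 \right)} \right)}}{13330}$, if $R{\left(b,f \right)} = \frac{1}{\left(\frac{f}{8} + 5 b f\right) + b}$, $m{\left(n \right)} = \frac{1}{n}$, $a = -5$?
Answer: $\frac{41725789929}{1540948} \approx 27078.0$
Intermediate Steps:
$R{\left(b,f \right)} = \frac{1}{b + \frac{f}{8} + 5 b f}$ ($R{\left(b,f \right)} = \frac{1}{\left(f \frac{1}{8} + 5 b f\right) + b} = \frac{1}{\left(\frac{f}{8} + 5 b f\right) + b} = \frac{1}{b + \frac{f}{8} + 5 b f}$)
$N{\left(s \right)} = - 6 s^{2}$
$27078 + \frac{N{\left(R{\left(m{\left(a \right)},-8 \right)} \right)}}{13330} = 27078 + \frac{\left(-6\right) \left(\frac{8}{-8 + \frac{8}{-5} + 40 \frac{1}{-5} \left(-8\right)}\right)^{2}}{13330} = 27078 + - 6 \left(\frac{8}{-8 + 8 \left(- \frac{1}{5}\right) + 40 \left(- \frac{1}{5}\right) \left(-8\right)}\right)^{2} \cdot \frac{1}{13330} = 27078 + - 6 \left(\frac{8}{-8 - \frac{8}{5} + 64}\right)^{2} \cdot \frac{1}{13330} = 27078 + - 6 \left(\frac{8}{\frac{272}{5}}\right)^{2} \cdot \frac{1}{13330} = 27078 + - 6 \left(8 \cdot \frac{5}{272}\right)^{2} \cdot \frac{1}{13330} = 27078 + - 6 \left(\frac{5}{34}\right)^{2} \cdot \frac{1}{13330} = 27078 + \left(-6\right) \frac{25}{1156} \cdot \frac{1}{13330} = 27078 - \frac{15}{1540948} = \frac{41725789929}{1540948}$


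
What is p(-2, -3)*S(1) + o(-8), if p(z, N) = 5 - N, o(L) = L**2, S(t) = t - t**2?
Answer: 64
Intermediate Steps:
p(-2, -3)*S(1) + o(-8) = (5 - 1*(-3))*(1*(1 - 1*1)) + (-8)**2 = (5 + 3)*(1*(1 - 1)) + 64 = 8*(1*0) + 64 = 8*0 + 64 = 0 + 64 = 64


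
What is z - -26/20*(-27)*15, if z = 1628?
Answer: 2203/2 ≈ 1101.5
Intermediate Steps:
z - -26/20*(-27)*15 = 1628 - -26/20*(-27)*15 = 1628 - -26*1/20*(-27)*15 = 1628 - (-13/10*(-27))*15 = 1628 - 351*15/10 = 1628 - 1*1053/2 = 1628 - 1053/2 = 2203/2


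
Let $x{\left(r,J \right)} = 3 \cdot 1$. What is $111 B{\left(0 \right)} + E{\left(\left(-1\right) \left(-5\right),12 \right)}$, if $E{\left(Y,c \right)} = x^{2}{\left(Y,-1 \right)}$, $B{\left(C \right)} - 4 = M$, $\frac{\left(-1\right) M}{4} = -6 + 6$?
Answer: $453$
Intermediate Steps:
$x{\left(r,J \right)} = 3$
$M = 0$ ($M = - 4 \left(-6 + 6\right) = \left(-4\right) 0 = 0$)
$B{\left(C \right)} = 4$ ($B{\left(C \right)} = 4 + 0 = 4$)
$E{\left(Y,c \right)} = 9$ ($E{\left(Y,c \right)} = 3^{2} = 9$)
$111 B{\left(0 \right)} + E{\left(\left(-1\right) \left(-5\right),12 \right)} = 111 \cdot 4 + 9 = 444 + 9 = 453$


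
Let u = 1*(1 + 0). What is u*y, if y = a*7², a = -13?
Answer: -637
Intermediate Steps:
u = 1 (u = 1*1 = 1)
y = -637 (y = -13*7² = -13*49 = -637)
u*y = 1*(-637) = -637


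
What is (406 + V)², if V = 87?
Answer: 243049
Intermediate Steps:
(406 + V)² = (406 + 87)² = 493² = 243049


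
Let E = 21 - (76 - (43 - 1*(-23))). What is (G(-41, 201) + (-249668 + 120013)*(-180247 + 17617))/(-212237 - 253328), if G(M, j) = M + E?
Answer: -4217158524/93113 ≈ -45291.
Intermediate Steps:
E = 11 (E = 21 - (76 - (43 + 23)) = 21 - (76 - 1*66) = 21 - (76 - 66) = 21 - 1*10 = 21 - 10 = 11)
G(M, j) = 11 + M (G(M, j) = M + 11 = 11 + M)
(G(-41, 201) + (-249668 + 120013)*(-180247 + 17617))/(-212237 - 253328) = ((11 - 41) + (-249668 + 120013)*(-180247 + 17617))/(-212237 - 253328) = (-30 - 129655*(-162630))/(-465565) = (-30 + 21085792650)*(-1/465565) = 21085792620*(-1/465565) = -4217158524/93113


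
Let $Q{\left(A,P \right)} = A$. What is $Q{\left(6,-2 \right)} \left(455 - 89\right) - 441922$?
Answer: $-439726$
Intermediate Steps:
$Q{\left(6,-2 \right)} \left(455 - 89\right) - 441922 = 6 \left(455 - 89\right) - 441922 = 6 \cdot 366 - 441922 = 2196 - 441922 = -439726$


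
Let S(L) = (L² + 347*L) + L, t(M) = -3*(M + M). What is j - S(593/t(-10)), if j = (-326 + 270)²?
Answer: -1443889/3600 ≈ -401.08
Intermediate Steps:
t(M) = -6*M
j = 3136 (j = (-56)² = 3136)
S(L) = L² + 348*L
j - S(593/t(-10)) = 3136 - 593/((-6*(-10)))*(348 + 593/((-6*(-10)))) = 3136 - 593/60*(348 + 593/60) = 3136 - 593*(1/60)*(348 + 593*(1/60)) = 3136 - 593*(348 + 593/60)/60 = 3136 - 593*21473/(60*60) = 3136 - 1*12733489/3600 = 3136 - 12733489/3600 = -1443889/3600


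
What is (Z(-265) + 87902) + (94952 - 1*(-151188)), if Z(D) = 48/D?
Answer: 88521082/265 ≈ 3.3404e+5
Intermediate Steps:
(Z(-265) + 87902) + (94952 - 1*(-151188)) = (48/(-265) + 87902) + (94952 - 1*(-151188)) = (48*(-1/265) + 87902) + (94952 + 151188) = (-48/265 + 87902) + 246140 = 23293982/265 + 246140 = 88521082/265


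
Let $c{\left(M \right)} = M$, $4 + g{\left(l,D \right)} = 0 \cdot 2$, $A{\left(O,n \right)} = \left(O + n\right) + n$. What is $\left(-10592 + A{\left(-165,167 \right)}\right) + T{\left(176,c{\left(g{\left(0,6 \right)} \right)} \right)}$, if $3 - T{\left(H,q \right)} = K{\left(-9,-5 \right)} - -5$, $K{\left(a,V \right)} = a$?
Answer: $-10416$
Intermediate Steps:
$A{\left(O,n \right)} = O + 2 n$
$g{\left(l,D \right)} = -4$ ($g{\left(l,D \right)} = -4 + 0 \cdot 2 = -4 + 0 = -4$)
$T{\left(H,q \right)} = 7$ ($T{\left(H,q \right)} = 3 - \left(-9 - -5\right) = 3 - \left(-9 + 5\right) = 3 - -4 = 3 + 4 = 7$)
$\left(-10592 + A{\left(-165,167 \right)}\right) + T{\left(176,c{\left(g{\left(0,6 \right)} \right)} \right)} = \left(-10592 + \left(-165 + 2 \cdot 167\right)\right) + 7 = \left(-10592 + \left(-165 + 334\right)\right) + 7 = \left(-10592 + 169\right) + 7 = -10423 + 7 = -10416$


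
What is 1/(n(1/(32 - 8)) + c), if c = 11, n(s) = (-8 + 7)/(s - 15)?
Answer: 359/3973 ≈ 0.090360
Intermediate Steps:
n(s) = -1/(-15 + s)
1/(n(1/(32 - 8)) + c) = 1/(-1/(-15 + 1/(32 - 8)) + 11) = 1/(-1/(-15 + 1/24) + 11) = 1/(-1/(-359/24) + 11) = 1/(-1*(-24/359) + 11) = 1/(24/359 + 11) = 1/(3973/359) = 359/3973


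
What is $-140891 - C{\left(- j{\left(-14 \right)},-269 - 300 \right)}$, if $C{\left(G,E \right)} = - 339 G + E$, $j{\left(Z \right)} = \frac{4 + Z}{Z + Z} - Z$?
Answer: $- \frac{2032647}{14} \approx -1.4519 \cdot 10^{5}$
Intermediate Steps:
$j{\left(Z \right)} = - Z + \frac{4 + Z}{2 Z}$ ($j{\left(Z \right)} = \frac{4 + Z}{2 Z} - Z = - Z + \frac{4 + Z}{2 Z}$)
$C{\left(G,E \right)} = E - 339 G$
$-140891 - C{\left(- j{\left(-14 \right)},-269 - 300 \right)} = -140891 - \left(\left(-269 - 300\right) - 339 \left(- (\frac{1}{2} - -14 + \frac{2}{-14})\right)\right) = -140891 - \left(\left(-269 - 300\right) - 339 \left(- (\frac{1}{2} + 14 + 2 \left(- \frac{1}{14}\right))\right)\right) = -140891 - \left(-569 - 339 \left(- (\frac{1}{2} + 14 - \frac{1}{7})\right)\right) = -140891 - \left(-569 - 339 \left(\left(-1\right) \frac{201}{14}\right)\right) = -140891 - \left(-569 - - \frac{68139}{14}\right) = -140891 - \left(-569 + \frac{68139}{14}\right) = -140891 - \frac{60173}{14} = - \frac{2032647}{14}$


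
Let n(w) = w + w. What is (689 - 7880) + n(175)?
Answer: -6841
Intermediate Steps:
n(w) = 2*w
(689 - 7880) + n(175) = (689 - 7880) + 2*175 = -7191 + 350 = -6841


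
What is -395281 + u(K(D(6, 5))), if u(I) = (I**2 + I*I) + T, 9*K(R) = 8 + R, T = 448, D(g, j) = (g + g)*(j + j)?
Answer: -31948705/81 ≈ -3.9443e+5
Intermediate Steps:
D(g, j) = 4*g*j (D(g, j) = (2*g)*(2*j) = 4*g*j)
K(R) = 8/9 + R/9 (K(R) = (8 + R)/9 = 8/9 + R/9)
u(I) = 448 + 2*I**2 (u(I) = (I**2 + I*I) + 448 = (I**2 + I**2) + 448 = 2*I**2 + 448 = 448 + 2*I**2)
-395281 + u(K(D(6, 5))) = -395281 + (448 + 2*(8/9 + (4*6*5)/9)**2) = -395281 + (448 + 2*(8/9 + (1/9)*120)**2) = -395281 + (448 + 2*(8/9 + 40/3)**2) = -395281 + (448 + 2*(128/9)**2) = -395281 + (448 + 2*(16384/81)) = -395281 + (448 + 32768/81) = -395281 + 69056/81 = -31948705/81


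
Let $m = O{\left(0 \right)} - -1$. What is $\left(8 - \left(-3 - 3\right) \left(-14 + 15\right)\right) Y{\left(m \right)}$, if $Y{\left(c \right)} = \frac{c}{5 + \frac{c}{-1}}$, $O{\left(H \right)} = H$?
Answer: $\frac{7}{2} \approx 3.5$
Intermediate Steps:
$m = 1$ ($m = 0 - -1 = 0 + 1 = 1$)
$Y{\left(c \right)} = \frac{c}{5 - c}$ ($Y{\left(c \right)} = \frac{c}{5 + c \left(-1\right)} = \frac{c}{5 - c}$)
$\left(8 - \left(-3 - 3\right) \left(-14 + 15\right)\right) Y{\left(m \right)} = \left(8 - \left(-3 - 3\right) \left(-14 + 15\right)\right) \left(\left(-1\right) 1 \frac{1}{-5 + 1}\right) = \left(8 - \left(-6\right) 1\right) \left(\left(-1\right) 1 \frac{1}{-4}\right) = \left(8 - -6\right) \left(\left(-1\right) 1 \left(- \frac{1}{4}\right)\right) = \left(8 + 6\right) \frac{1}{4} = 14 \cdot \frac{1}{4} = \frac{7}{2}$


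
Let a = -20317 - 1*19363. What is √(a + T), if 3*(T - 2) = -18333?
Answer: I*√45789 ≈ 213.98*I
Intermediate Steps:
a = -39680 (a = -20317 - 19363 = -39680)
T = -6109 (T = 2 + (⅓)*(-18333) = 2 - 6111 = -6109)
√(a + T) = √(-39680 - 6109) = √(-45789) = I*√45789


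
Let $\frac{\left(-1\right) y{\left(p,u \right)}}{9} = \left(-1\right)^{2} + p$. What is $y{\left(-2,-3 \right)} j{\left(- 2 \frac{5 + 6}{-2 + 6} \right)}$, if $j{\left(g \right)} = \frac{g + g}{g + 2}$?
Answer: $\frac{198}{7} \approx 28.286$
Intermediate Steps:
$y{\left(p,u \right)} = -9 - 9 p$ ($y{\left(p,u \right)} = - 9 \left(\left(-1\right)^{2} + p\right) = - 9 \left(1 + p\right) = -9 - 9 p$)
$j{\left(g \right)} = \frac{2 g}{2 + g}$
$y{\left(-2,-3 \right)} j{\left(- 2 \frac{5 + 6}{-2 + 6} \right)} = \left(-9 - -18\right) \frac{2 \left(- 2 \frac{5 + 6}{-2 + 6}\right)}{2 - 2 \frac{5 + 6}{-2 + 6}} = \left(-9 + 18\right) \frac{2 \left(- 2 \cdot \frac{11}{4}\right)}{2 - 2 \cdot \frac{11}{4}} = 9 \frac{2 \left(- 2 \cdot 11 \cdot \frac{1}{4}\right)}{2 - 2 \cdot 11 \cdot \frac{1}{4}} = 9 \frac{2 \left(\left(-2\right) \frac{11}{4}\right)}{2 - \frac{11}{2}} = 9 \cdot 2 \left(- \frac{11}{2}\right) \frac{1}{2 - \frac{11}{2}} = 9 \cdot 2 \left(- \frac{11}{2}\right) \frac{1}{- \frac{7}{2}} = 9 \cdot 2 \left(- \frac{11}{2}\right) \left(- \frac{2}{7}\right) = 9 \cdot \frac{22}{7} = \frac{198}{7}$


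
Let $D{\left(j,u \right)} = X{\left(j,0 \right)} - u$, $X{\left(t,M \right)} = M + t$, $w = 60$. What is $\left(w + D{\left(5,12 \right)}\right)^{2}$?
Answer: $2809$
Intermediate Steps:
$D{\left(j,u \right)} = j - u$ ($D{\left(j,u \right)} = \left(0 + j\right) - u = j - u$)
$\left(w + D{\left(5,12 \right)}\right)^{2} = \left(60 + \left(5 - 12\right)\right)^{2} = \left(60 - 7\right)^{2} = 53^{2} = 2809$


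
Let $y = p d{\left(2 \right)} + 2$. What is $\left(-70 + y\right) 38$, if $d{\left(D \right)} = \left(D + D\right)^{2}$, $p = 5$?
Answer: $456$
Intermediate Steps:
$d{\left(D \right)} = 4 D^{2}$ ($d{\left(D \right)} = \left(2 D\right)^{2} = 4 D^{2}$)
$y = 82$ ($y = 5 \cdot 4 \cdot 2^{2} + 2 = 5 \cdot 4 \cdot 4 + 2 = 5 \cdot 16 + 2 = 80 + 2 = 82$)
$\left(-70 + y\right) 38 = \left(-70 + 82\right) 38 = 12 \cdot 38 = 456$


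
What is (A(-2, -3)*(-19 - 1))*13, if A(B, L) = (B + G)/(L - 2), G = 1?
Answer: -52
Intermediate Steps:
A(B, L) = (1 + B)/(-2 + L) (A(B, L) = (B + 1)/(L - 2) = (1 + B)/(-2 + L))
(A(-2, -3)*(-19 - 1))*13 = (((1 - 2)/(-2 - 3))*(-19 - 1))*13 = ((-1/(-5))*(-20))*13 = (-⅕*(-1)*(-20))*13 = ((⅕)*(-20))*13 = -4*13 = -52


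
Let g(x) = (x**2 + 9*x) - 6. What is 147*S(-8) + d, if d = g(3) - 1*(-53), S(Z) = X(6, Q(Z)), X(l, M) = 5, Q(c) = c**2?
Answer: 818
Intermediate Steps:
S(Z) = 5
g(x) = -6 + x**2 + 9*x
d = 83 (d = (-6 + 3**2 + 9*3) - 1*(-53) = (-6 + 9 + 27) + 53 = 30 + 53 = 83)
147*S(-8) + d = 147*5 + 83 = 735 + 83 = 818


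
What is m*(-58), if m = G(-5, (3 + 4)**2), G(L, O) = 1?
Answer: -58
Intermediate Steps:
m = 1
m*(-58) = 1*(-58) = -58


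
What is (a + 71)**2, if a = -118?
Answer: 2209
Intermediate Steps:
(a + 71)**2 = (-118 + 71)**2 = (-47)**2 = 2209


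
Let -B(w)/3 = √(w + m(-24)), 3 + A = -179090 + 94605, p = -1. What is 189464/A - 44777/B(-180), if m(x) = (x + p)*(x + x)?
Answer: -23683/10561 + 44777*√255/1530 ≈ 465.10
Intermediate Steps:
A = -84488 (A = -3 + (-179090 + 94605) = -3 - 84485 = -84488)
m(x) = 2*x*(-1 + x) (m(x) = (x - 1)*(x + x) = (-1 + x)*(2*x) = 2*x*(-1 + x))
B(w) = -3*√(1200 + w) (B(w) = -3*√(w + 2*(-24)*(-1 - 24)) = -3*√(w + 2*(-24)*(-25)) = -3*√(w + 1200) = -3*√(1200 + w))
189464/A - 44777/B(-180) = 189464/(-84488) - 44777*(-1/(3*√(1200 - 180))) = 189464*(-1/84488) - 44777*(-√255/1530) = -23683/10561 - 44777*(-√255/1530) = -23683/10561 - (-44777)*√255/1530 = -23683/10561 + 44777*√255/1530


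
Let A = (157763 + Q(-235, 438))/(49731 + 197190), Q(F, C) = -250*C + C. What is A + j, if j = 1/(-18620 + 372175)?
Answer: 17218728976/87300154155 ≈ 0.19724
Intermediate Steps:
Q(F, C) = -249*C
j = 1/353555 ≈ 2.8284e-6
A = 48701/246921 (A = (157763 - 249*438)/(49731 + 197190) = (157763 - 109062)/246921 = 48701*(1/246921) = 48701/246921 ≈ 0.19723)
A + j = 48701/246921 + 1/353555 = 17218728976/87300154155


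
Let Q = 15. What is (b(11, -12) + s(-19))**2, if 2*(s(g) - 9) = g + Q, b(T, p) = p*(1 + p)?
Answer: 19321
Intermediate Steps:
s(g) = 33/2 + g/2 (s(g) = 9 + (g + 15)/2 = 9 + (15 + g)/2 = 9 + (15/2 + g/2) = 33/2 + g/2)
(b(11, -12) + s(-19))**2 = (-12*(1 - 12) + (33/2 + (1/2)*(-19)))**2 = (-12*(-11) + (33/2 - 19/2))**2 = (132 + 7)**2 = 139**2 = 19321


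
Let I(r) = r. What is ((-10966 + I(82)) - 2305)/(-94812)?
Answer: 13189/94812 ≈ 0.13911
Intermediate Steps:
((-10966 + I(82)) - 2305)/(-94812) = ((-10966 + 82) - 2305)/(-94812) = (-10884 - 2305)*(-1/94812) = -13189*(-1/94812) = 13189/94812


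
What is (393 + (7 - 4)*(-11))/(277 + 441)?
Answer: 180/359 ≈ 0.50139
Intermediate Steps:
(393 + (7 - 4)*(-11))/(277 + 441) = (393 + 3*(-11))/718 = (393 - 33)*(1/718) = 360*(1/718) = 180/359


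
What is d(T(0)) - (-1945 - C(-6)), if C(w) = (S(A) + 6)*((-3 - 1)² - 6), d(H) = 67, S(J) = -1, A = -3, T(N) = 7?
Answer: 2062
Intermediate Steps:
C(w) = 50 (C(w) = (-1 + 6)*((-3 - 1)² - 6) = 5*((-4)² - 6) = 5*(16 - 6) = 5*10 = 50)
d(T(0)) - (-1945 - C(-6)) = 67 - (-1945 - 1*50) = 67 - (-1945 - 50) = 67 - 1*(-1995) = 67 + 1995 = 2062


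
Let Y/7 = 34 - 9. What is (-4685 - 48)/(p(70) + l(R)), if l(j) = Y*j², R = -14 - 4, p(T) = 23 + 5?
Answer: -4733/56728 ≈ -0.083433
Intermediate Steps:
p(T) = 28
R = -18
Y = 175 (Y = 7*(34 - 9) = 7*25 = 175)
l(j) = 175*j²
(-4685 - 48)/(p(70) + l(R)) = (-4685 - 48)/(28 + 175*(-18)²) = -4733/(28 + 175*324) = -4733/(28 + 56700) = -4733/56728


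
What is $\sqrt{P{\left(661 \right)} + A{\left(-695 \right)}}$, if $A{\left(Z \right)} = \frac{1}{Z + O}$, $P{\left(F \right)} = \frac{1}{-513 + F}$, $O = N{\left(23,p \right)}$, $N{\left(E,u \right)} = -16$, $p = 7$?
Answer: $\frac{\sqrt{1645649}}{17538} \approx 0.073146$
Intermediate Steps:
$O = -16$
$A{\left(Z \right)} = \frac{1}{-16 + Z}$ ($A{\left(Z \right)} = \frac{1}{Z - 16} = \frac{1}{-16 + Z}$)
$\sqrt{P{\left(661 \right)} + A{\left(-695 \right)}} = \sqrt{\frac{1}{-513 + 661} + \frac{1}{-16 - 695}} = \sqrt{\frac{1}{148} + \frac{1}{-711}} = \sqrt{\frac{1}{148} - \frac{1}{711}} = \sqrt{\frac{563}{105228}} = \frac{\sqrt{1645649}}{17538}$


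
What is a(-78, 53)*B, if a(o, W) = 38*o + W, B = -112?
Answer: 326032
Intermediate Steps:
a(o, W) = W + 38*o
a(-78, 53)*B = (53 + 38*(-78))*(-112) = (53 - 2964)*(-112) = -2911*(-112) = 326032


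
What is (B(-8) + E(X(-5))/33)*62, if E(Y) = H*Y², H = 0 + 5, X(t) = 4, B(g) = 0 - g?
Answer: 21328/33 ≈ 646.30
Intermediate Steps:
B(g) = -g
H = 5
E(Y) = 5*Y²
(B(-8) + E(X(-5))/33)*62 = (-1*(-8) + (5*4²)/33)*62 = (8 + (5*16)*(1/33))*62 = (8 + 80*(1/33))*62 = (8 + 80/33)*62 = (344/33)*62 = 21328/33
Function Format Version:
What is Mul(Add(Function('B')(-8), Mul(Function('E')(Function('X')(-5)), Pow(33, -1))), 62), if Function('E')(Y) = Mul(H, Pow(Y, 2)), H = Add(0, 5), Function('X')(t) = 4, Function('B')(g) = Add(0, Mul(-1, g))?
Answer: Rational(21328, 33) ≈ 646.30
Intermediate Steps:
Function('B')(g) = Mul(-1, g)
H = 5
Function('E')(Y) = Mul(5, Pow(Y, 2))
Mul(Add(Function('B')(-8), Mul(Function('E')(Function('X')(-5)), Pow(33, -1))), 62) = Mul(Add(Mul(-1, -8), Mul(Mul(5, Pow(4, 2)), Pow(33, -1))), 62) = Mul(Add(8, Mul(Mul(5, 16), Rational(1, 33))), 62) = Mul(Add(8, Mul(80, Rational(1, 33))), 62) = Mul(Add(8, Rational(80, 33)), 62) = Mul(Rational(344, 33), 62) = Rational(21328, 33)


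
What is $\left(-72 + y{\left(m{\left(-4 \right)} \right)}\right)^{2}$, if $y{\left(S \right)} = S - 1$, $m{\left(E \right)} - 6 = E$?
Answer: $5041$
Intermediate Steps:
$m{\left(E \right)} = 6 + E$
$y{\left(S \right)} = -1 + S$
$\left(-72 + y{\left(m{\left(-4 \right)} \right)}\right)^{2} = \left(-72 + \left(-1 + \left(6 - 4\right)\right)\right)^{2} = \left(-72 + \left(-1 + 2\right)\right)^{2} = \left(-72 + 1\right)^{2} = \left(-71\right)^{2} = 5041$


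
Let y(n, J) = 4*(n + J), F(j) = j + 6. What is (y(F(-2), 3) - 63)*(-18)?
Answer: 630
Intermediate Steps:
F(j) = 6 + j
y(n, J) = 4*J + 4*n (y(n, J) = 4*(J + n) = 4*J + 4*n)
(y(F(-2), 3) - 63)*(-18) = ((4*3 + 4*(6 - 2)) - 63)*(-18) = ((12 + 4*4) - 63)*(-18) = ((12 + 16) - 63)*(-18) = (28 - 63)*(-18) = -35*(-18) = 630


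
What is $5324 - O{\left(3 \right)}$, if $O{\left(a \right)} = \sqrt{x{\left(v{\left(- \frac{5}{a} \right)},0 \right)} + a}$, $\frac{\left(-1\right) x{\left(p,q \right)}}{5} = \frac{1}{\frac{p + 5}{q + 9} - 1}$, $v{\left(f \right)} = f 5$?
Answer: $5324 - \frac{\sqrt{9102}}{37} \approx 5321.4$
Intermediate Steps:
$v{\left(f \right)} = 5 f$
$x{\left(p,q \right)} = - \frac{5}{-1 + \frac{5 + p}{9 + q}}$ ($x{\left(p,q \right)} = - \frac{5}{\frac{p + 5}{q + 9} - 1} = - \frac{5}{\frac{5 + p}{9 + q} - 1} = - \frac{5}{-1 + \frac{5 + p}{9 + q}}$)
$O{\left(a \right)} = \sqrt{a + \frac{45}{4 + \frac{25}{a}}}$ ($O{\left(a \right)} = \sqrt{\frac{5 \left(9 + 0\right)}{4 + 0 - 5 \left(- \frac{5}{a}\right)} + a} = \sqrt{5 \frac{1}{4 + 0 - - \frac{25}{a}} 9 + a} = \sqrt{5 \frac{1}{4 + 0 + \frac{25}{a}} 9 + a} = \sqrt{5 \frac{1}{4 + \frac{25}{a}} 9 + a} = \sqrt{\frac{45}{4 + \frac{25}{a}} + a} = \sqrt{a + \frac{45}{4 + \frac{25}{a}}}$)
$5324 - O{\left(3 \right)} = 5324 - \sqrt{\frac{3 \left(70 + 4 \cdot 3\right)}{25 + 4 \cdot 3}} = 5324 - \sqrt{\frac{3 \left(70 + 12\right)}{25 + 12}} = 5324 - \sqrt{3 \cdot \frac{1}{37} \cdot 82} = 5324 - \sqrt{\frac{246}{37}} = 5324 - \frac{\sqrt{9102}}{37}$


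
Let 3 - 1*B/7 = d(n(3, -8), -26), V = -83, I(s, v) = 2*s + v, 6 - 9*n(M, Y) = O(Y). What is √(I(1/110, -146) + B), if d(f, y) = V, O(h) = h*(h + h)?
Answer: √1379455/55 ≈ 21.355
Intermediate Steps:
O(h) = 2*h² (O(h) = h*(2*h) = 2*h²)
n(M, Y) = ⅔ - 2*Y²/9
I(s, v) = v + 2*s
d(f, y) = -83
B = 602 (B = 21 - 7*(-83) = 21 + 581 = 602)
√(I(1/110, -146) + B) = √((-146 + 2/110) + 602) = √((-146 + 2*(1/110)) + 602) = √((-146 + 1/55) + 602) = √(-8029/55 + 602) = √(25081/55) = √1379455/55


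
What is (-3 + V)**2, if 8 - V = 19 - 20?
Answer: 36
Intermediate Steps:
V = 9 (V = 8 - (19 - 20) = 8 - 1*(-1) = 8 + 1 = 9)
(-3 + V)**2 = (-3 + 9)**2 = 6**2 = 36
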